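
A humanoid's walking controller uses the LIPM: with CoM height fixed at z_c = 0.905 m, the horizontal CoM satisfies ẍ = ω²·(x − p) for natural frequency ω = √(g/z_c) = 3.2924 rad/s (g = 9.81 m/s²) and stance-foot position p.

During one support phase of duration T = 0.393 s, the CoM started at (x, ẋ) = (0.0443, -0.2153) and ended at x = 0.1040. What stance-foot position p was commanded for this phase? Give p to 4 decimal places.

p = -0.1326

ωT = 3.2924·0.393 = 1.293913; cosh(ωT) = 1.960613, sinh(ωT) = 1.686417
x(T) = p + (x₀−p)·cosh(ωT) + (ẋ₀/ω)·sinh(ωT) ⇒ p·(1 − cosh) = x(T) − x₀·cosh − (ẋ₀/ω)·sinh
numerator   = 0.1040 − (0.0443)·1.960613 − (-0.2153/3.2924)·1.686417 = 0.127425
denominator = 1 − 1.960613 = -0.960613
p = 0.127425 / -0.960613 = -0.1326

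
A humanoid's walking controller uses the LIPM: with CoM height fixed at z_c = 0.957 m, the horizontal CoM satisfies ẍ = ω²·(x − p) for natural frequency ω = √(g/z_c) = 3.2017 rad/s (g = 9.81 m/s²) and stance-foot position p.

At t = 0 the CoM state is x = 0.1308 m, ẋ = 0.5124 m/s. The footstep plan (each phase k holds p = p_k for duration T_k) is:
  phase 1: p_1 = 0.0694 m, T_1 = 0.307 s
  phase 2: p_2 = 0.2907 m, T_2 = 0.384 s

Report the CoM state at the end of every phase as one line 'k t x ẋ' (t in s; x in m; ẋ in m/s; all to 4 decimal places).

1 0.3070 0.3468 1.0064
2 0.6910 0.8863 2.1487

phase 1: p=0.0694, T=0.307, ωT=0.982922, cosh=1.523234, sinh=1.149018; start (x,ẋ)=(0.130800, 0.512400) → end (x,ẋ)=(0.346815, 1.006384)
phase 2: p=0.2907, T=0.384, ωT=1.229453, cosh=1.855905, sinh=1.563453; start (x,ẋ)=(0.346815, 1.006384) → end (x,ẋ)=(0.886282, 2.148652)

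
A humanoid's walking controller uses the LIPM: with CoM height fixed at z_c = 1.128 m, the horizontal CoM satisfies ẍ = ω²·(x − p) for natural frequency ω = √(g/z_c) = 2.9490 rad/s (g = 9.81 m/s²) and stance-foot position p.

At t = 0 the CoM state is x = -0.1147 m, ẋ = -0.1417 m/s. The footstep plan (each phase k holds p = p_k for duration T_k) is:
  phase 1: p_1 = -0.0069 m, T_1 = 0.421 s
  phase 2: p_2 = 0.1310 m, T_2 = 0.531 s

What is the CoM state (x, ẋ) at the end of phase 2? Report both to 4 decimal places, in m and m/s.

phase 1: p=-0.0069, T=0.421, ωT=1.241529, cosh=1.874922, sinh=1.585980; start (x,ẋ)=(-0.114700, -0.141700) → end (x,ẋ)=(-0.285223, -0.769863)
phase 2: p=0.1310, T=0.531, ωT=1.565919, cosh=2.497984, sinh=2.289088; start (x,ẋ)=(-0.285223, -0.769863) → end (x,ẋ)=(-1.506306, -4.732828)

x = -1.5063, ẋ = -4.7328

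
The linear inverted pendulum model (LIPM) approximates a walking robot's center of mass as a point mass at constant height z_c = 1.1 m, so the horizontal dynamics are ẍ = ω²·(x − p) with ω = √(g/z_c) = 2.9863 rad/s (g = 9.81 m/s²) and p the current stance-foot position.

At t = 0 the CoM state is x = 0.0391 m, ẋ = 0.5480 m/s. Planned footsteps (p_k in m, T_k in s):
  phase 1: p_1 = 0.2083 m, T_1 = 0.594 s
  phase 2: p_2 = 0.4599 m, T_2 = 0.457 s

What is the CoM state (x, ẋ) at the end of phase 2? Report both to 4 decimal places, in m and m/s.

phase 1: p=0.2083, T=0.594, ωT=1.773862, cosh=3.031624, sinh=2.861948; start (x,ẋ)=(0.039100, 0.548000) → end (x,ẋ)=(0.220530, 0.215239)
phase 2: p=0.4599, T=0.457, ωT=1.364739, cosh=2.085074, sinh=1.829627; start (x,ẋ)=(0.220530, 0.215239) → end (x,ẋ)=(0.092667, -0.859083)

x = 0.0927, ẋ = -0.8591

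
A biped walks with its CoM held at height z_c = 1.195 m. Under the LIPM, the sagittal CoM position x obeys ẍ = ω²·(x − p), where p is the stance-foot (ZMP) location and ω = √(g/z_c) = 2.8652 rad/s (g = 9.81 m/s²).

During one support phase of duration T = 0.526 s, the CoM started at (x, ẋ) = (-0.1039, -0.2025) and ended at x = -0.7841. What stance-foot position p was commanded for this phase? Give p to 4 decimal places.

ωT = 2.8652·0.526 = 1.507095; cosh(ωT) = 2.367577, sinh(ωT) = 2.146024
x(T) = p + (x₀−p)·cosh(ωT) + (ẋ₀/ω)·sinh(ωT) ⇒ p·(1 − cosh) = x(T) − x₀·cosh − (ẋ₀/ω)·sinh
numerator   = -0.7841 − (-0.1039)·2.367577 − (-0.2025/2.8652)·2.146024 = -0.386437
denominator = 1 − 2.367577 = -1.367577
p = -0.386437 / -1.367577 = 0.2826

p = 0.2826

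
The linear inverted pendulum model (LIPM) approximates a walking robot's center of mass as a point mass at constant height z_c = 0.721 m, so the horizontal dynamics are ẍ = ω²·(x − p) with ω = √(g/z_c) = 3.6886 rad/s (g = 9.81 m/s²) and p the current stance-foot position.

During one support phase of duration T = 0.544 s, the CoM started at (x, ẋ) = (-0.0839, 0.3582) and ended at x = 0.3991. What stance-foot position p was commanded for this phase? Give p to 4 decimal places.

ωT = 3.6886·0.544 = 2.006598; cosh(ωT) = 3.786209, sinh(ωT) = 3.651764
x(T) = p + (x₀−p)·cosh(ωT) + (ẋ₀/ω)·sinh(ωT) ⇒ p·(1 − cosh) = x(T) − x₀·cosh − (ẋ₀/ω)·sinh
numerator   = 0.3991 − (-0.0839)·3.786209 − (0.3582/3.6886)·3.651764 = 0.362140
denominator = 1 − 3.786209 = -2.786209
p = 0.362140 / -2.786209 = -0.1300

p = -0.1300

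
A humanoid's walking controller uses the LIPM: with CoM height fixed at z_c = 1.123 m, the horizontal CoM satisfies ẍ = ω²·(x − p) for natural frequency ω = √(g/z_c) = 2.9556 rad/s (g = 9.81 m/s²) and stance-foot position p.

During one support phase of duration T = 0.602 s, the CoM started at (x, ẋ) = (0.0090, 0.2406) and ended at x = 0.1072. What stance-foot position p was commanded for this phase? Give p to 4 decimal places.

ωT = 2.9556·0.602 = 1.779271; cosh(ωT) = 3.047149, sinh(ωT) = 2.878388
x(T) = p + (x₀−p)·cosh(ωT) + (ẋ₀/ω)·sinh(ωT) ⇒ p·(1 − cosh) = x(T) − x₀·cosh − (ẋ₀/ω)·sinh
numerator   = 0.1072 − (0.0090)·3.047149 − (0.2406/2.9556)·2.878388 = -0.154539
denominator = 1 − 3.047149 = -2.047149
p = -0.154539 / -2.047149 = 0.0755

p = 0.0755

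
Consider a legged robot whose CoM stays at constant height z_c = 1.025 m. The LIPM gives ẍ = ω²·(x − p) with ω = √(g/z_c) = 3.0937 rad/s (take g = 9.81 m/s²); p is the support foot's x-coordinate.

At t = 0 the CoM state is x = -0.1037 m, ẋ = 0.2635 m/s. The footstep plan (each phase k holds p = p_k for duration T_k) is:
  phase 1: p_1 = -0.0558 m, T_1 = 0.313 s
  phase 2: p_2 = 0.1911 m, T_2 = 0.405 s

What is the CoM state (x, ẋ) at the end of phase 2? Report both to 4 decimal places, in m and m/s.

x = -0.1117, ẋ = -0.6740

phase 1: p=-0.0558, T=0.313, ωT=0.968328, cosh=1.506628, sinh=1.126910; start (x,ẋ)=(-0.103700, 0.263500) → end (x,ẋ)=(-0.031985, 0.230002)
phase 2: p=0.1911, T=0.405, ωT=1.252949, cosh=1.893155, sinh=1.607494; start (x,ẋ)=(-0.031985, 0.230002) → end (x,ẋ)=(-0.111725, -0.673997)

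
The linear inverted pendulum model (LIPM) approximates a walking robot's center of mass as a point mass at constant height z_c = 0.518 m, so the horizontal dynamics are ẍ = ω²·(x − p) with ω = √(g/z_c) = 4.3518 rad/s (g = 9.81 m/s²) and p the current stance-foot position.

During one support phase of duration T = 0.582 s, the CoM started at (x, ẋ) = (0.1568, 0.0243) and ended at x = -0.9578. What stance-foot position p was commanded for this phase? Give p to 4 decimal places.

ωT = 4.3518·0.582 = 2.532748; cosh(ωT) = 6.333743, sinh(ωT) = 6.254303
x(T) = p + (x₀−p)·cosh(ωT) + (ẋ₀/ω)·sinh(ωT) ⇒ p·(1 − cosh) = x(T) − x₀·cosh − (ẋ₀/ω)·sinh
numerator   = -0.9578 − (0.1568)·6.333743 − (0.0243/4.3518)·6.254303 = -1.985854
denominator = 1 − 6.333743 = -5.333743
p = -1.985854 / -5.333743 = 0.3723

p = 0.3723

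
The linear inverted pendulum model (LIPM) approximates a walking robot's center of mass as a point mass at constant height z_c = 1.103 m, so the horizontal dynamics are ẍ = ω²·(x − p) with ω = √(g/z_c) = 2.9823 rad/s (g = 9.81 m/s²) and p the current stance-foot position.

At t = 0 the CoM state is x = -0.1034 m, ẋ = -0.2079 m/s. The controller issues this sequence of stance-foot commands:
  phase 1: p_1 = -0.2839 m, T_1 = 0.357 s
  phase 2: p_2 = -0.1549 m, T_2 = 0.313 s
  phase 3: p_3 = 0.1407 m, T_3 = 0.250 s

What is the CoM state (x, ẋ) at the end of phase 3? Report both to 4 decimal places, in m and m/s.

x = 0.2704, ẋ = 0.8289

phase 1: p=-0.2839, T=0.357, ωT=1.064681, cosh=1.622376, sinh=1.277538; start (x,ẋ)=(-0.103400, -0.207900) → end (x,ẋ)=(-0.080120, 0.350413)
phase 2: p=-0.1549, T=0.313, ωT=0.933460, cosh=1.468242, sinh=1.075051; start (x,ẋ)=(-0.080120, 0.350413) → end (x,ẋ)=(0.081211, 0.754246)
phase 3: p=0.1407, T=0.250, ωT=0.745575, cosh=1.291057, sinh=0.816596; start (x,ẋ)=(0.081211, 0.754246) → end (x,ẋ)=(0.270420, 0.828900)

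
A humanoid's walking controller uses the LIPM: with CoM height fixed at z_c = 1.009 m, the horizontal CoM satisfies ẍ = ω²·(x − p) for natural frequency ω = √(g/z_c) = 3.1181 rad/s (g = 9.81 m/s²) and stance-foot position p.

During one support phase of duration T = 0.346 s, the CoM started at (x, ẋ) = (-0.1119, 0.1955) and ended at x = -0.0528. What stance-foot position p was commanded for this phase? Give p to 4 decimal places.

p = -0.0769

ωT = 3.1181·0.346 = 1.078863; cosh(ωT) = 1.640657, sinh(ωT) = 1.300675
x(T) = p + (x₀−p)·cosh(ωT) + (ẋ₀/ω)·sinh(ωT) ⇒ p·(1 − cosh) = x(T) − x₀·cosh − (ẋ₀/ω)·sinh
numerator   = -0.0528 − (-0.1119)·1.640657 − (0.1955/3.1181)·1.300675 = 0.049239
denominator = 1 − 1.640657 = -0.640657
p = 0.049239 / -0.640657 = -0.0769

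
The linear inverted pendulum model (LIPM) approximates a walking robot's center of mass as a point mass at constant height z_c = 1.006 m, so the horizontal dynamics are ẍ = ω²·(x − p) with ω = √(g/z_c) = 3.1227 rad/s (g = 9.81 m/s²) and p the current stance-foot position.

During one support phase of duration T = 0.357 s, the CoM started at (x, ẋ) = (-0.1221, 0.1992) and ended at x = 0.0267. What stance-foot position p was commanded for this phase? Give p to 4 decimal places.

ωT = 3.1227·0.357 = 1.114804; cosh(ωT) = 1.688475, sinh(ωT) = 1.360495
x(T) = p + (x₀−p)·cosh(ωT) + (ẋ₀/ω)·sinh(ωT) ⇒ p·(1 − cosh) = x(T) − x₀·cosh − (ẋ₀/ω)·sinh
numerator   = 0.0267 − (-0.1221)·1.688475 − (0.1992/3.1227)·1.360495 = 0.146075
denominator = 1 − 1.688475 = -0.688475
p = 0.146075 / -0.688475 = -0.2122

p = -0.2122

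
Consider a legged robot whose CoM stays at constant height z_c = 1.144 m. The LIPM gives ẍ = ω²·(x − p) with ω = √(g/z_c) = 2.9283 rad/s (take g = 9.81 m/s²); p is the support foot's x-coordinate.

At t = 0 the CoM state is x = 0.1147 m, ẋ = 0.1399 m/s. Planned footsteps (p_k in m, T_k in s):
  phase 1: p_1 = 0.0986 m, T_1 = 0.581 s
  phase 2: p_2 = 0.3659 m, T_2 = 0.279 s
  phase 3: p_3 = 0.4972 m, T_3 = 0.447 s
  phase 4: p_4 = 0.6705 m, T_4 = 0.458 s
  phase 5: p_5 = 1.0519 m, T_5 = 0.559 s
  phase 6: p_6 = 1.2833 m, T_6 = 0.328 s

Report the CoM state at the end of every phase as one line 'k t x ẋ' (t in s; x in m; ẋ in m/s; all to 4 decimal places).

1 0.5810 0.2708 0.5211
2 0.8600 0.3993 0.4511
3 1.3070 0.5672 0.4041
4 1.7650 0.7052 0.2866
5 2.3240 0.3693 -1.7455
6 2.6520 -0.7504 -5.5990

phase 1: p=0.0986, T=0.581, ωT=1.701342, cosh=2.831869, sinh=2.649431; start (x,ẋ)=(0.114700, 0.139900) → end (x,ẋ)=(0.270770, 0.521088)
phase 2: p=0.3659, T=0.279, ωT=0.816996, cosh=1.352723, sinh=0.910966; start (x,ẋ)=(0.270770, 0.521088) → end (x,ẋ)=(0.399321, 0.451120)
phase 3: p=0.4972, T=0.447, ωT=1.308950, cosh=1.986194, sinh=1.716091; start (x,ẋ)=(0.399321, 0.451120) → end (x,ẋ)=(0.567166, 0.404148)
phase 4: p=0.6705, T=0.458, ωT=1.341161, cosh=2.042512, sinh=1.780970; start (x,ẋ)=(0.567166, 0.404148) → end (x,ẋ)=(0.705239, 0.286567)
phase 5: p=1.0519, T=0.559, ωT=1.636920, cosh=2.666946, sinh=2.472368; start (x,ẋ)=(0.705239, 0.286567) → end (x,ẋ)=(0.369322, -1.745511)
phase 6: p=1.2833, T=0.328, ωT=0.960482, cosh=1.497832, sinh=1.115124; start (x,ẋ)=(0.369322, -1.745511) → end (x,ẋ)=(-0.750392, -5.599002)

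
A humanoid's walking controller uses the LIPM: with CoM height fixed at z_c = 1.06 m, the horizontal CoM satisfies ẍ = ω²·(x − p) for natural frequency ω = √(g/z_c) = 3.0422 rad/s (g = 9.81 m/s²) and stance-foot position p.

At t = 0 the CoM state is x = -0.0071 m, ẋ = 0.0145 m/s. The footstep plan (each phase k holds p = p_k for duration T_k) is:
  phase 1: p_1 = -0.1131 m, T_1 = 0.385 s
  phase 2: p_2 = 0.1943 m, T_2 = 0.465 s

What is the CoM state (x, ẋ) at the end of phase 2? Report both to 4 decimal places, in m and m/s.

phase 1: p=-0.1131, T=0.385, ωT=1.171247, cosh=1.767997, sinh=1.458016; start (x,ẋ)=(-0.007100, 0.014500) → end (x,ẋ)=(0.081257, 0.495807)
phase 2: p=0.1943, T=0.465, ωT=1.414623, cosh=2.178976, sinh=1.935959; start (x,ẋ)=(0.081257, 0.495807) → end (x,ẋ)=(0.263498, 0.414577)

x = 0.2635, ẋ = 0.4146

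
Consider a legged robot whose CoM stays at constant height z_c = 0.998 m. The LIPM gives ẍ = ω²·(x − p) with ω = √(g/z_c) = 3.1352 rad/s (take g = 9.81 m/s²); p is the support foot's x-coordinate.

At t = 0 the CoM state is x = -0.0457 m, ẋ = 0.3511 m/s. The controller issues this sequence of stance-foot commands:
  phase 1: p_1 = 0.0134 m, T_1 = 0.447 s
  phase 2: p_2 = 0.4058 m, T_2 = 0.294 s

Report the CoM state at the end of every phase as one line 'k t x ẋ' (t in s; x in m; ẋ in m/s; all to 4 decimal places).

1 0.4470 0.0997 0.4027
2 0.7410 0.0961 -0.4289

phase 1: p=0.0134, T=0.447, ωT=1.401434, cosh=2.153632, sinh=1.907389; start (x,ẋ)=(-0.045700, 0.351100) → end (x,ẋ)=(0.099722, 0.402720)
phase 2: p=0.4058, T=0.294, ωT=0.921749, cosh=1.455753, sinh=1.057930; start (x,ẋ)=(0.099722, 0.402720) → end (x,ẋ)=(0.096118, -0.428946)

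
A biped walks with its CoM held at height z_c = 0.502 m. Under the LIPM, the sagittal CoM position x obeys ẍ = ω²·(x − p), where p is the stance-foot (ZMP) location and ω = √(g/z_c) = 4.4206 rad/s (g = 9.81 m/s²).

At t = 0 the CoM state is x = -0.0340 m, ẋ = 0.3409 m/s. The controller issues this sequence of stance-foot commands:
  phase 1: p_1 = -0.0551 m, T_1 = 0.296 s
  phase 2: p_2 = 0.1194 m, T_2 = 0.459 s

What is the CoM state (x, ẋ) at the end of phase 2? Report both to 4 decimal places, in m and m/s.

x = 0.8256, ẋ = 3.2322

phase 1: p=-0.0551, T=0.296, ωT=1.308498, cosh=1.985418, sinh=1.715192; start (x,ẋ)=(-0.034000, 0.340900) → end (x,ẋ)=(0.119061, 0.836813)
phase 2: p=0.1194, T=0.459, ωT=2.029055, cosh=3.869179, sinh=3.737719; start (x,ẋ)=(0.119061, 0.836813) → end (x,ẋ)=(0.825635, 3.232185)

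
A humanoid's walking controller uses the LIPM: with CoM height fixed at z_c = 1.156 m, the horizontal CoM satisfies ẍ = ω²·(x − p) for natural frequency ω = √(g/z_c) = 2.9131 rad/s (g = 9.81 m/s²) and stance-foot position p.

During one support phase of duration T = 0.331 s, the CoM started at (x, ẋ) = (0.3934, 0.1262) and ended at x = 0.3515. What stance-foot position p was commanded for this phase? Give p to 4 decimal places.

ωT = 2.9131·0.331 = 0.964236; cosh(ωT) = 1.502029, sinh(ωT) = 1.120755
x(T) = p + (x₀−p)·cosh(ωT) + (ẋ₀/ω)·sinh(ωT) ⇒ p·(1 − cosh) = x(T) − x₀·cosh − (ẋ₀/ω)·sinh
numerator   = 0.3515 − (0.3934)·1.502029 − (0.1262/2.9131)·1.120755 = -0.287951
denominator = 1 − 1.502029 = -0.502029
p = -0.287951 / -0.502029 = 0.5736

p = 0.5736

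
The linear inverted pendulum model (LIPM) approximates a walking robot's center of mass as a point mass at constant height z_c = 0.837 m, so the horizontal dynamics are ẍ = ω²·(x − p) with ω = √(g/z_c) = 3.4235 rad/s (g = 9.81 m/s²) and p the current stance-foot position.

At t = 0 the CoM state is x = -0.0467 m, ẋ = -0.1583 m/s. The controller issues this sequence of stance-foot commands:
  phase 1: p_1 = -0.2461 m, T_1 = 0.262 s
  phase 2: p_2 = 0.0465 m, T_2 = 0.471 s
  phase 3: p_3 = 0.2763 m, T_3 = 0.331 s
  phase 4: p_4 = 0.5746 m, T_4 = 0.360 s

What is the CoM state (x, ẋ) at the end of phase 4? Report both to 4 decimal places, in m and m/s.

x = 0.9992, ẋ = 1.8375

phase 1: p=-0.2461, T=0.262, ωT=0.896957, cosh=1.429969, sinh=1.022161; start (x,ẋ)=(-0.046700, -0.158300) → end (x,ẋ)=(-0.008228, 0.471410)
phase 2: p=0.0465, T=0.471, ωT=1.612469, cosh=2.607285, sinh=2.407891; start (x,ẋ)=(-0.008228, 0.471410) → end (x,ẋ)=(0.235370, 0.777954)
phase 3: p=0.2763, T=0.331, ωT=1.133179, cosh=1.713760, sinh=1.391752; start (x,ẋ)=(0.235370, 0.777954) → end (x,ẋ)=(0.522417, 1.138210)
phase 4: p=0.5746, T=0.360, ωT=1.232460, cosh=1.860615, sinh=1.569041; start (x,ẋ)=(0.522417, 1.138210) → end (x,ẋ)=(0.999166, 1.837465)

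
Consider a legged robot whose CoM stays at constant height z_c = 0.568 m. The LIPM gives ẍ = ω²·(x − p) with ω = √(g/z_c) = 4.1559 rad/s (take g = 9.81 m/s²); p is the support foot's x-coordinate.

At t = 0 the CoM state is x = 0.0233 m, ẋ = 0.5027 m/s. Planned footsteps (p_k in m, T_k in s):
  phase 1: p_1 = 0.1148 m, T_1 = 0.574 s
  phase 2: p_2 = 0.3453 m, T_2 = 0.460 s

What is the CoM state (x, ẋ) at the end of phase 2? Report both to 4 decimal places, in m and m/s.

phase 1: p=0.1148, T=0.574, ωT=2.385487, cosh=5.478196, sinh=5.386152; start (x,ẋ)=(0.023300, 0.502700) → end (x,ẋ)=(0.265057, 0.705725)
phase 2: p=0.3453, T=0.460, ωT=1.911714, cosh=3.456250, sinh=3.308423; start (x,ẋ)=(0.265057, 0.705725) → end (x,ẋ)=(0.629773, 1.335863)

x = 0.6298, ẋ = 1.3359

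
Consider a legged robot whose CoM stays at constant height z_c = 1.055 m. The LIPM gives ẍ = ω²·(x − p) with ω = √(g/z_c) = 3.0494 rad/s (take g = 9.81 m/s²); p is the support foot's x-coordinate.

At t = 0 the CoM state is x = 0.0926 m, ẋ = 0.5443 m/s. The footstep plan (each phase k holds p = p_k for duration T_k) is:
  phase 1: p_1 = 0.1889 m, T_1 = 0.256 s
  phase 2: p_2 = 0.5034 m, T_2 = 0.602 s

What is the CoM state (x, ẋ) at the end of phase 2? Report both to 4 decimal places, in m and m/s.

x = 0.0448, ẋ = -1.1842

phase 1: p=0.1889, T=0.256, ωT=0.780646, cosh=1.320496, sinh=0.862387; start (x,ẋ)=(0.092600, 0.544300) → end (x,ẋ)=(0.215667, 0.465500)
phase 2: p=0.5034, T=0.602, ωT=1.835739, cosh=3.214630, sinh=3.055134; start (x,ẋ)=(0.215667, 0.465500) → end (x,ẋ)=(0.044821, -1.184203)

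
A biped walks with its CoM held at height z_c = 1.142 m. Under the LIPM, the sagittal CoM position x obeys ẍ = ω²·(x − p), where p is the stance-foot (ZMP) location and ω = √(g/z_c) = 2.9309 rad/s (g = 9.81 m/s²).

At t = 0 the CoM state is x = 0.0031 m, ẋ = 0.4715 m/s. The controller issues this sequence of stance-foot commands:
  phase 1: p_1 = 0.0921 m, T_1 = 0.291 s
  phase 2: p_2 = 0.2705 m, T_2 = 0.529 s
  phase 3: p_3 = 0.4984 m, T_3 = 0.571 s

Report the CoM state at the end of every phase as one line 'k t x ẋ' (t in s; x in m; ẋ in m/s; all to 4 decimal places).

phase 1: p=0.0921, T=0.291, ωT=0.852892, cosh=1.386302, sinh=0.960121; start (x,ẋ)=(0.003100, 0.471500) → end (x,ẋ)=(0.123176, 0.403194)
phase 2: p=0.2705, T=0.529, ωT=1.550446, cosh=2.462863, sinh=2.250710; start (x,ẋ)=(0.123176, 0.403194) → end (x,ẋ)=(0.217283, 0.021171)
phase 3: p=0.4984, T=0.571, ωT=1.673544, cosh=2.759304, sinh=2.571723; start (x,ẋ)=(0.217283, 0.021171) → end (x,ẋ)=(-0.258711, -2.060492)

1 0.2910 0.1232 0.4032
2 0.8200 0.2173 0.0212
3 1.3910 -0.2587 -2.0605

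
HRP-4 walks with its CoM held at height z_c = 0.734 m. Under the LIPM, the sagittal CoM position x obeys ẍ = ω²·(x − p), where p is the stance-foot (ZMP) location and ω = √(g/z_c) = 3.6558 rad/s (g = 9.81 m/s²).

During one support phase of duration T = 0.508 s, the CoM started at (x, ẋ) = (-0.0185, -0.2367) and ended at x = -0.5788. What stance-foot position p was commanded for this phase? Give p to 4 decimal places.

p = 0.1385

ωT = 3.6558·0.508 = 1.857146; cosh(ωT) = 3.280775, sinh(ωT) = 3.124657
x(T) = p + (x₀−p)·cosh(ωT) + (ẋ₀/ω)·sinh(ωT) ⇒ p·(1 − cosh) = x(T) − x₀·cosh − (ẋ₀/ω)·sinh
numerator   = -0.5788 − (-0.0185)·3.280775 − (-0.2367/3.6558)·3.124657 = -0.315795
denominator = 1 − 3.280775 = -2.280775
p = -0.315795 / -2.280775 = 0.1385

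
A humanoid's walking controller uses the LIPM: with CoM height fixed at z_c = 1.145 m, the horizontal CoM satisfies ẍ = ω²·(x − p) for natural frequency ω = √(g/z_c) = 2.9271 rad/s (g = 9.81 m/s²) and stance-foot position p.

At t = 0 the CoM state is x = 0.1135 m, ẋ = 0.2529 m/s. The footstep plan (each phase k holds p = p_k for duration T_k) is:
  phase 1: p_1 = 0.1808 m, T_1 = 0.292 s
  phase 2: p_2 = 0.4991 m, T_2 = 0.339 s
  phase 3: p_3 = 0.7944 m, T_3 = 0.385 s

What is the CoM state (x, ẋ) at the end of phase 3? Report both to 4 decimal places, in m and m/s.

x = -0.8702, ẋ = -4.4573

phase 1: p=0.1808, T=0.292, ωT=0.854713, cosh=1.388053, sinh=0.962647; start (x,ẋ)=(0.113500, 0.252900) → end (x,ẋ)=(0.170556, 0.161403)
phase 2: p=0.4991, T=0.339, ωT=0.992287, cosh=1.534062, sinh=1.163334; start (x,ẋ)=(0.170556, 0.161403) → end (x,ẋ)=(0.059241, -0.871153)
phase 3: p=0.7944, T=0.385, ωT=1.126934, cosh=1.705102, sinh=1.381076; start (x,ẋ)=(0.059241, -0.871153) → end (x,ẋ)=(-0.870152, -4.457322)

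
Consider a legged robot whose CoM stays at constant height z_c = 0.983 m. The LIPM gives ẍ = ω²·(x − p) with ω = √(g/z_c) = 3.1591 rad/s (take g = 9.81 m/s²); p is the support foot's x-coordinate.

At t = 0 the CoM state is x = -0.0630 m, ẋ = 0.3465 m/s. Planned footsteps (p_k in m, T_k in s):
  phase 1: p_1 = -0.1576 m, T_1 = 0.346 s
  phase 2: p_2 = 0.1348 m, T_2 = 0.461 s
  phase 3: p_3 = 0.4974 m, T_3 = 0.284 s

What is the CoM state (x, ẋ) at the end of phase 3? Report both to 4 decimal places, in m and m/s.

phase 1: p=-0.1576, T=0.346, ωT=1.093049, cosh=1.659274, sinh=1.324081; start (x,ẋ)=(-0.063000, 0.346500) → end (x,ẋ)=(0.144597, 0.970641)
phase 2: p=0.1348, T=0.461, ωT=1.456345, cosh=2.261669, sinh=2.028582; start (x,ẋ)=(0.144597, 0.970641) → end (x,ẋ)=(0.780244, 2.258051)
phase 3: p=0.4974, T=0.284, ωT=0.897184, cosh=1.430202, sinh=1.022486; start (x,ẋ)=(0.780244, 2.258051) → end (x,ẋ)=(1.632773, 4.143092)

x = 1.6328, ẋ = 4.1431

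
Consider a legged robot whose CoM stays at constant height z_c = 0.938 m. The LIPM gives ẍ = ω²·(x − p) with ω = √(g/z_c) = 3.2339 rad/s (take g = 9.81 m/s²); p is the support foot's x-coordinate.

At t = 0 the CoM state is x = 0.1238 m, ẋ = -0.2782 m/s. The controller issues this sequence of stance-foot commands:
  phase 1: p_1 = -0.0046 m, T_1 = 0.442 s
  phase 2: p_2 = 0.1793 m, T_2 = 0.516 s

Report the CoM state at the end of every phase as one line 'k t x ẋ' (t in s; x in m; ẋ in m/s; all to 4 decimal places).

phase 1: p=-0.0046, T=0.442, ωT=1.429384, cosh=2.207791, sinh=1.968334; start (x,ẋ)=(0.123800, -0.278200) → end (x,ẋ)=(0.109552, 0.203110)
phase 2: p=0.1793, T=0.516, ωT=1.668692, cosh=2.746860, sinh=2.558366; start (x,ẋ)=(0.109552, 0.203110) → end (x,ẋ)=(0.148394, -0.019146)

1 0.4420 0.1096 0.2031
2 0.9580 0.1484 -0.0191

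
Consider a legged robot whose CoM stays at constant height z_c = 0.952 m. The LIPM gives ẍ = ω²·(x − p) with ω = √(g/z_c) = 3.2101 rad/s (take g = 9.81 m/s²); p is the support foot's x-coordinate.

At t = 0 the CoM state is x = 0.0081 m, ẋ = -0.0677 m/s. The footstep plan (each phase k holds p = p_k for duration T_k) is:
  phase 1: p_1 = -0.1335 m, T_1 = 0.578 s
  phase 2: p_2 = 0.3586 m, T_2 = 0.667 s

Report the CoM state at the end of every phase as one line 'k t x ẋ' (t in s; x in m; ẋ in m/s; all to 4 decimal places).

1 0.5780 0.2645 1.1960
2 1.2450 1.5161 3.8917

phase 1: p=-0.1335, T=0.578, ωT=1.855438, cosh=3.275441, sinh=3.119056; start (x,ẋ)=(0.008100, -0.067700) → end (x,ẋ)=(0.264523, 1.196020)
phase 2: p=0.3586, T=0.667, ωT=2.141137, cosh=4.313313, sinh=4.195792; start (x,ẋ)=(0.264523, 1.196020) → end (x,ẋ)=(1.516084, 3.891688)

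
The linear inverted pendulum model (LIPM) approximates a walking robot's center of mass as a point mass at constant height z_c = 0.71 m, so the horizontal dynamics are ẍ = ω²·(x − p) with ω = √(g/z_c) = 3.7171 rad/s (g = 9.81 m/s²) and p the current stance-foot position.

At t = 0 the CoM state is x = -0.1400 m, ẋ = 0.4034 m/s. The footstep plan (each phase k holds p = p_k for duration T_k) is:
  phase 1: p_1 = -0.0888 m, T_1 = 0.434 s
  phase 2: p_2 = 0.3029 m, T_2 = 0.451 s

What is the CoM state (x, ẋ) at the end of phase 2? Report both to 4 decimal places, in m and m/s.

phase 1: p=-0.0888, T=0.434, ωT=1.613221, cosh=2.609099, sinh=2.409854; start (x,ẋ)=(-0.140000, 0.403400) → end (x,ẋ)=(0.039145, 0.593878)
phase 2: p=0.3029, T=0.451, ωT=1.676412, cosh=2.766692, sinh=2.579648; start (x,ẋ)=(0.039145, 0.593878) → end (x,ẋ)=(-0.014682, -0.886022)

x = -0.0147, ẋ = -0.8860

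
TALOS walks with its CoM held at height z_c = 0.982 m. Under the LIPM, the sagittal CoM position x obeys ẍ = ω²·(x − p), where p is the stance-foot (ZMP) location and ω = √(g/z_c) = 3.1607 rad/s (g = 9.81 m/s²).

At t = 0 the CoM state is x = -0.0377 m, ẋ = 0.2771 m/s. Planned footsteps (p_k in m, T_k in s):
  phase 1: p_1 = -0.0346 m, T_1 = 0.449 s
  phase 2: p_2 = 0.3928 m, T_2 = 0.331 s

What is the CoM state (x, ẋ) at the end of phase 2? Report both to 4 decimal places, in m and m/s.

x = 0.2031, ẋ = -0.1006

phase 1: p=-0.0346, T=0.449, ωT=1.419154, cosh=2.187771, sinh=1.945852; start (x,ẋ)=(-0.037700, 0.277100) → end (x,ẋ)=(0.129212, 0.587166)
phase 2: p=0.3928, T=0.331, ωT=1.046192, cosh=1.599031, sinh=1.247758; start (x,ẋ)=(0.129212, 0.587166) → end (x,ẋ)=(0.203111, -0.100641)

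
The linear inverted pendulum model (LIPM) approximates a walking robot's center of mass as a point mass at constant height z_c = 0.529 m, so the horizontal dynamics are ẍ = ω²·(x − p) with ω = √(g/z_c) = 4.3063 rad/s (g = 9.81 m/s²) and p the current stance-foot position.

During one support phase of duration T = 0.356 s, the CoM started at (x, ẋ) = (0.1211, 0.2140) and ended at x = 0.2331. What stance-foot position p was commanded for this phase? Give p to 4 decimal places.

p = 0.1195

ωT = 4.3063·0.356 = 1.533043; cosh(ωT) = 2.424064, sinh(ωT) = 2.208186
x(T) = p + (x₀−p)·cosh(ωT) + (ẋ₀/ω)·sinh(ωT) ⇒ p·(1 − cosh) = x(T) − x₀·cosh − (ẋ₀/ω)·sinh
numerator   = 0.2331 − (0.1211)·2.424064 − (0.2140/4.3063)·2.208186 = -0.170189
denominator = 1 − 2.424064 = -1.424064
p = -0.170189 / -1.424064 = 0.1195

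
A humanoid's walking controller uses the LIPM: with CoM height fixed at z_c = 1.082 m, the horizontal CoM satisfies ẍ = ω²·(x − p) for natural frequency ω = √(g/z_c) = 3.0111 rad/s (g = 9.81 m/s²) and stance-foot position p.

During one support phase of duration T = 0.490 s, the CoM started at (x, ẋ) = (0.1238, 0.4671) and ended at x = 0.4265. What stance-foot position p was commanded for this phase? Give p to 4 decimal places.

ωT = 3.0111·0.490 = 1.475439; cosh(ωT) = 2.300817, sinh(ωT) = 2.072138
x(T) = p + (x₀−p)·cosh(ωT) + (ẋ₀/ω)·sinh(ωT) ⇒ p·(1 − cosh) = x(T) − x₀·cosh − (ẋ₀/ω)·sinh
numerator   = 0.4265 − (0.1238)·2.300817 − (0.4671/3.0111)·2.072138 = -0.179784
denominator = 1 − 2.300817 = -1.300817
p = -0.179784 / -1.300817 = 0.1382

p = 0.1382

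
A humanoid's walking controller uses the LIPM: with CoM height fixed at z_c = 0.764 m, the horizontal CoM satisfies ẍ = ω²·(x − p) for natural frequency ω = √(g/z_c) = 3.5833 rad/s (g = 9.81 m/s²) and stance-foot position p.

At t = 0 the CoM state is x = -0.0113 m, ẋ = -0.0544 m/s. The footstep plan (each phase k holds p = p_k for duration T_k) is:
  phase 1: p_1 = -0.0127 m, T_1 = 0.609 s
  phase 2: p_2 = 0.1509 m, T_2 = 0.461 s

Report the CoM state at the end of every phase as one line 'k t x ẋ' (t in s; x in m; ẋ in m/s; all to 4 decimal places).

phase 1: p=-0.0127, T=0.609, ωT=2.182230, cosh=4.489421, sinh=4.376632; start (x,ẋ)=(-0.011300, -0.054400) → end (x,ẋ)=(-0.072859, -0.222269)
phase 2: p=0.1509, T=0.461, ωT=1.651901, cosh=2.704287, sinh=2.512602; start (x,ẋ)=(-0.072859, -0.222269) → end (x,ẋ)=(-0.610062, -2.615670)

1 0.6090 -0.0729 -0.2223
2 1.0700 -0.6101 -2.6157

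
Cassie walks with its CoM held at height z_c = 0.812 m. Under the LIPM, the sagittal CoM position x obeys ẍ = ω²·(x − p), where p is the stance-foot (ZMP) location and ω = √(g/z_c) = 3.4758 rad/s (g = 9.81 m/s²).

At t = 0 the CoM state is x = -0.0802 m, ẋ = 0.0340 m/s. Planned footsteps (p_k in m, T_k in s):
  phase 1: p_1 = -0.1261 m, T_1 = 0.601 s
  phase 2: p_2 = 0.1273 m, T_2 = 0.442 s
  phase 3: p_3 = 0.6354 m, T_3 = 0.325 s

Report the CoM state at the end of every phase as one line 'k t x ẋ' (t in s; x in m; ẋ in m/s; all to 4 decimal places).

1 0.6010 0.1010 0.7738
2 1.0430 0.5567 1.6787
3 1.3680 1.1701 2.4895

phase 1: p=-0.1261, T=0.601, ωT=2.088956, cosh=4.100147, sinh=3.976330; start (x,ẋ)=(-0.080200, 0.034000) → end (x,ẋ)=(0.100993, 0.773786)
phase 2: p=0.1273, T=0.442, ωT=1.536304, cosh=2.431277, sinh=2.216102; start (x,ẋ)=(0.100993, 0.773786) → end (x,ẋ)=(0.556691, 1.678651)
phase 3: p=0.6354, T=0.325, ωT=1.129635, cosh=1.708839, sinh=1.385688; start (x,ẋ)=(0.556691, 1.678651) → end (x,ẋ)=(1.170122, 2.489451)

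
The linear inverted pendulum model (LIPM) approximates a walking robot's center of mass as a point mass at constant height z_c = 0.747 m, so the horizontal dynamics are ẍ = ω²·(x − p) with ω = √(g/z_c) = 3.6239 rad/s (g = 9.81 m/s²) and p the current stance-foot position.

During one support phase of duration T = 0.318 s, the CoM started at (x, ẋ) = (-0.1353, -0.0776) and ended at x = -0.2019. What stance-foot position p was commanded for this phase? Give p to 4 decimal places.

p = -0.0866

ωT = 3.6239·0.318 = 1.152400; cosh(ωT) = 1.740830, sinh(ωT) = 1.424952
x(T) = p + (x₀−p)·cosh(ωT) + (ẋ₀/ω)·sinh(ωT) ⇒ p·(1 − cosh) = x(T) − x₀·cosh − (ẋ₀/ω)·sinh
numerator   = -0.2019 − (-0.1353)·1.740830 − (-0.0776/3.6239)·1.424952 = 0.064147
denominator = 1 − 1.740830 = -0.740830
p = 0.064147 / -0.740830 = -0.0866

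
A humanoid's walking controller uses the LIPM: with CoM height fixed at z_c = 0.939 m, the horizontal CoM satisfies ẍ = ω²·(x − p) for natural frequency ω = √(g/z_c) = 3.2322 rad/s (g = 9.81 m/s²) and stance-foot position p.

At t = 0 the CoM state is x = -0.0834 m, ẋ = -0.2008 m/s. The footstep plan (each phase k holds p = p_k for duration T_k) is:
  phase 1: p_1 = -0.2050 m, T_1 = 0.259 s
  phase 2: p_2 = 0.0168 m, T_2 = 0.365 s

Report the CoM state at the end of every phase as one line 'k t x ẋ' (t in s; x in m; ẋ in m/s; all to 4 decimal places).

phase 1: p=-0.2050, T=0.259, ωT=0.837140, cosh=1.371349, sinh=0.938402; start (x,ẋ)=(-0.083400, -0.200800) → end (x,ẋ)=(-0.096542, 0.093458)
phase 2: p=0.0168, T=0.365, ωT=1.179753, cosh=1.780463, sinh=1.473108; start (x,ẋ)=(-0.096542, 0.093458) → end (x,ẋ)=(-0.142407, -0.373265)

1 0.2590 -0.0965 0.0935
2 0.6240 -0.1424 -0.3733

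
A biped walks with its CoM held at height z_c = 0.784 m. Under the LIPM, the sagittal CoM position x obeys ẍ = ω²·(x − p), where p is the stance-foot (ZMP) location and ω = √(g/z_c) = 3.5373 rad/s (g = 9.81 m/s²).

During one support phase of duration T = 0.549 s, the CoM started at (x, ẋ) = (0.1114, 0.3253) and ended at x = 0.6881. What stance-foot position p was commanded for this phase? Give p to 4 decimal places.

p = 0.0087

ωT = 3.5373·0.549 = 1.941978; cosh(ωT) = 3.557973, sinh(ωT) = 3.414553
x(T) = p + (x₀−p)·cosh(ωT) + (ẋ₀/ω)·sinh(ωT) ⇒ p·(1 − cosh) = x(T) − x₀·cosh − (ẋ₀/ω)·sinh
numerator   = 0.6881 − (0.1114)·3.557973 − (0.3253/3.5373)·3.414553 = -0.022270
denominator = 1 − 3.557973 = -2.557973
p = -0.022270 / -2.557973 = 0.0087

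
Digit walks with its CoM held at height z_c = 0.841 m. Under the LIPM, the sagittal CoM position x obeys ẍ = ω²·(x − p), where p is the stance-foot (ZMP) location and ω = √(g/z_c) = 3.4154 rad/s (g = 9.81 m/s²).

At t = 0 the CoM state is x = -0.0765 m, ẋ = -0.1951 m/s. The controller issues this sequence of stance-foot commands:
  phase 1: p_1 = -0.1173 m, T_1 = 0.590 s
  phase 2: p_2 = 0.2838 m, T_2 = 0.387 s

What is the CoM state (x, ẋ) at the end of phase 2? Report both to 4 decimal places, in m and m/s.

phase 1: p=-0.1173, T=0.590, ωT=2.015086, cosh=3.817341, sinh=3.684032; start (x,ẋ)=(-0.076500, -0.195100) → end (x,ẋ)=(-0.171998, -0.231400)
phase 2: p=0.2838, T=0.387, ωT=1.321760, cosh=2.008340, sinh=1.741675; start (x,ẋ)=(-0.171998, -0.231400) → end (x,ẋ)=(-0.749599, -3.176049)

x = -0.7496, ẋ = -3.1760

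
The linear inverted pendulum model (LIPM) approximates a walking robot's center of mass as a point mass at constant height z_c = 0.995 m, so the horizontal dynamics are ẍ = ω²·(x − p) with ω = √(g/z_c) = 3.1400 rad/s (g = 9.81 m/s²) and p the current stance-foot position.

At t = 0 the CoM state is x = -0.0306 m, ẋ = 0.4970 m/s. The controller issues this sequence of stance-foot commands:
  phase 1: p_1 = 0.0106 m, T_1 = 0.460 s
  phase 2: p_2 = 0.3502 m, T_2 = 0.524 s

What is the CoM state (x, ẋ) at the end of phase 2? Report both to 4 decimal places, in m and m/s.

x = 0.7191, ẋ = 1.3925

phase 1: p=0.0106, T=0.460, ωT=1.444400, cosh=2.237598, sinh=2.001710; start (x,ẋ)=(-0.030600, 0.497000) → end (x,ẋ)=(0.235242, 0.853129)
phase 2: p=0.3502, T=0.524, ωT=1.645360, cosh=2.687909, sinh=2.494966; start (x,ẋ)=(0.235242, 0.853129) → end (x,ẋ)=(0.719079, 1.392531)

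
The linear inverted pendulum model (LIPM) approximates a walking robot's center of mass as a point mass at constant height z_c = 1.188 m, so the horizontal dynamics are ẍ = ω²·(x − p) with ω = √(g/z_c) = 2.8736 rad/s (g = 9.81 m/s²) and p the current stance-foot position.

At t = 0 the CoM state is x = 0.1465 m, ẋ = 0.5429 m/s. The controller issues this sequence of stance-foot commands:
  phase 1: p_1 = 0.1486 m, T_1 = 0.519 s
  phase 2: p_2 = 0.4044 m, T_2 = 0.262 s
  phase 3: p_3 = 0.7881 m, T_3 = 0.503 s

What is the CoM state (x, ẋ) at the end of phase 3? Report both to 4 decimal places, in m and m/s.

x = 2.4994, ẋ = 5.2728

phase 1: p=0.1486, T=0.519, ωT=1.491398, cosh=2.334181, sinh=2.109123; start (x,ẋ)=(0.146500, 0.542900) → end (x,ẋ)=(0.542168, 1.254499)
phase 2: p=0.4044, T=0.262, ωT=0.752883, cosh=1.297060, sinh=0.826053; start (x,ẋ)=(0.542168, 1.254499) → end (x,ẋ)=(0.943715, 1.954187)
phase 3: p=0.7881, T=0.503, ωT=1.445421, cosh=2.239642, sinh=2.003995; start (x,ẋ)=(0.943715, 1.954187) → end (x,ẋ)=(2.499436, 5.272818)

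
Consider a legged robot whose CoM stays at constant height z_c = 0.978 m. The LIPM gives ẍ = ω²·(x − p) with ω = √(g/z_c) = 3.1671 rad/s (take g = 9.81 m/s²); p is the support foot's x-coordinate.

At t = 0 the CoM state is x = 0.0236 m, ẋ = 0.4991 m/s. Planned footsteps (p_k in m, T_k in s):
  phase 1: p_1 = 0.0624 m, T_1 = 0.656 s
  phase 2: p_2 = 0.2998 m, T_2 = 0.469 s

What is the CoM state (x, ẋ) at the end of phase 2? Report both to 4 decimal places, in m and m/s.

phase 1: p=0.0624, T=0.656, ωT=2.077618, cosh=4.055325, sinh=3.930097; start (x,ẋ)=(0.023600, 0.499100) → end (x,ẋ)=(0.524393, 1.541069)
phase 2: p=0.2998, T=0.469, ωT=1.485370, cosh=2.321509, sinh=2.095090; start (x,ẋ)=(0.524393, 1.541069) → end (x,ẋ)=(1.840638, 5.067862)

x = 1.8406, ẋ = 5.0679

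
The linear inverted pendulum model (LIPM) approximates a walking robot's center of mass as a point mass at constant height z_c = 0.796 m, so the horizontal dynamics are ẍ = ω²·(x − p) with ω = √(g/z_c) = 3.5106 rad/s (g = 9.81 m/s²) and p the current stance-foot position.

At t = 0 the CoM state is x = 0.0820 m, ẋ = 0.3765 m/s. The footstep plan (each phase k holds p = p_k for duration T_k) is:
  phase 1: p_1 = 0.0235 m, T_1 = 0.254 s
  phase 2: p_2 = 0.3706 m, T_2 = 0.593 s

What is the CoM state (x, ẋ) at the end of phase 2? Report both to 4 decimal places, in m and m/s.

x = 0.5770, ẋ = 0.8854

phase 1: p=0.0235, T=0.254, ωT=0.891692, cosh=1.424608, sinh=1.014647; start (x,ẋ)=(0.082000, 0.376500) → end (x,ẋ)=(0.215657, 0.744743)
phase 2: p=0.3706, T=0.593, ωT=2.081786, cosh=4.071742, sinh=3.947034; start (x,ẋ)=(0.215657, 0.744743) → end (x,ẋ)=(0.577041, 0.885439)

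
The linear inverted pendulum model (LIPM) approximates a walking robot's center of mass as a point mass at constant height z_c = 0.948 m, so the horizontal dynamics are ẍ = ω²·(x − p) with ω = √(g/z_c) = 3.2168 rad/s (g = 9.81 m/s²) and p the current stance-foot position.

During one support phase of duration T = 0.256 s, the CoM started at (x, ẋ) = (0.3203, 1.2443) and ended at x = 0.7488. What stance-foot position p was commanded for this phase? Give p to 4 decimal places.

ωT = 3.2168·0.256 = 0.823501; cosh(ωT) = 1.358677, sinh(ωT) = 0.919785
x(T) = p + (x₀−p)·cosh(ωT) + (ẋ₀/ω)·sinh(ωT) ⇒ p·(1 − cosh) = x(T) − x₀·cosh − (ẋ₀/ω)·sinh
numerator   = 0.7488 − (0.3203)·1.358677 − (1.2443/3.2168)·0.919785 = -0.042169
denominator = 1 − 1.358677 = -0.358677
p = -0.042169 / -0.358677 = 0.1176

p = 0.1176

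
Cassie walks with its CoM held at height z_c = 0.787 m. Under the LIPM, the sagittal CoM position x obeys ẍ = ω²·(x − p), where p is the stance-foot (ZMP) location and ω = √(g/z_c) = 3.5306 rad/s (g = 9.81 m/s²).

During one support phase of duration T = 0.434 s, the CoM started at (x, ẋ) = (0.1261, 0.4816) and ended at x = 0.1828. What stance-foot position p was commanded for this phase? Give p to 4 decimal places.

ωT = 3.5306·0.434 = 1.532280; cosh(ωT) = 2.422381, sinh(ωT) = 2.206339
x(T) = p + (x₀−p)·cosh(ωT) + (ẋ₀/ω)·sinh(ωT) ⇒ p·(1 − cosh) = x(T) − x₀·cosh − (ẋ₀/ω)·sinh
numerator   = 0.1828 − (0.1261)·2.422381 − (0.4816/3.5306)·2.206339 = -0.423623
denominator = 1 − 2.422381 = -1.422381
p = -0.423623 / -1.422381 = 0.2978

p = 0.2978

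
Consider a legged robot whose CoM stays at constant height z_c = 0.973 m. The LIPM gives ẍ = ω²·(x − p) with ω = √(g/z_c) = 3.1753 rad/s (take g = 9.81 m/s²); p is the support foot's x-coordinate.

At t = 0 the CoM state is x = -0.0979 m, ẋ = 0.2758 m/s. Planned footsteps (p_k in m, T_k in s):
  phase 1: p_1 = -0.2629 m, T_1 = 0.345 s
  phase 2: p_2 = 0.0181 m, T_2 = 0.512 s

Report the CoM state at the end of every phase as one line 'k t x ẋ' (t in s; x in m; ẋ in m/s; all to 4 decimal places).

phase 1: p=-0.2629, T=0.345, ωT=1.095479, cosh=1.662496, sinh=1.328117; start (x,ẋ)=(-0.097900, 0.275800) → end (x,ẋ)=(0.126769, 1.154350)
phase 2: p=0.0181, T=0.512, ωT=1.625754, cosh=2.639505, sinh=2.442742; start (x,ẋ)=(0.126769, 1.154350) → end (x,ẋ)=(1.192969, 3.889799)

1 0.3450 0.1268 1.1543
2 0.8570 1.1930 3.8898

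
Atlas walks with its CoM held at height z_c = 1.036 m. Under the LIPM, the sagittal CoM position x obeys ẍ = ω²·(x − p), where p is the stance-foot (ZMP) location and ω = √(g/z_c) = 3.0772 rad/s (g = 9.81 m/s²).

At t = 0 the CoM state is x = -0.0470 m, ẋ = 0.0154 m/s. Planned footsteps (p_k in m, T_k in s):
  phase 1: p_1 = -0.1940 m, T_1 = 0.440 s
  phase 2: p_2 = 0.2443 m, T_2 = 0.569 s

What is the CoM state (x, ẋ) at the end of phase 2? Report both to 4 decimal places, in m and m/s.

x = 0.6425, ẋ = 1.4400

phase 1: p=-0.1940, T=0.440, ωT=1.353968, cosh=2.065488, sinh=1.807274; start (x,ẋ)=(-0.047000, 0.015400) → end (x,ẋ)=(0.118671, 0.849326)
phase 2: p=0.2443, T=0.569, ωT=1.750927, cosh=2.966776, sinh=2.793163; start (x,ẋ)=(0.118671, 0.849326) → end (x,ẋ)=(0.642518, 1.439967)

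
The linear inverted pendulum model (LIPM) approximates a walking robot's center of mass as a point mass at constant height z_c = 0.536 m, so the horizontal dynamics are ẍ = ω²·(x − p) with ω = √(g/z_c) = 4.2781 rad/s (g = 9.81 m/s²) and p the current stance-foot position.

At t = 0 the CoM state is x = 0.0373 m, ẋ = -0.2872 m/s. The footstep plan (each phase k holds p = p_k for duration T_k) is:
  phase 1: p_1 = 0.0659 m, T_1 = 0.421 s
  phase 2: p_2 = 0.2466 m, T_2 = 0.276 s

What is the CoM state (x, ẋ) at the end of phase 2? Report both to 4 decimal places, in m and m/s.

phase 1: p=0.0659, T=0.421, ωT=1.801080, cosh=3.110653, sinh=2.945532; start (x,ẋ)=(0.037300, -0.287200) → end (x,ẋ)=(-0.220806, -1.253776)
phase 2: p=0.2466, T=0.276, ωT=1.180756, cosh=1.781940, sinh=1.474894; start (x,ẋ)=(-0.220806, -1.253776) → end (x,ẋ)=(-1.018534, -5.183366)

x = -1.0185, ẋ = -5.1834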